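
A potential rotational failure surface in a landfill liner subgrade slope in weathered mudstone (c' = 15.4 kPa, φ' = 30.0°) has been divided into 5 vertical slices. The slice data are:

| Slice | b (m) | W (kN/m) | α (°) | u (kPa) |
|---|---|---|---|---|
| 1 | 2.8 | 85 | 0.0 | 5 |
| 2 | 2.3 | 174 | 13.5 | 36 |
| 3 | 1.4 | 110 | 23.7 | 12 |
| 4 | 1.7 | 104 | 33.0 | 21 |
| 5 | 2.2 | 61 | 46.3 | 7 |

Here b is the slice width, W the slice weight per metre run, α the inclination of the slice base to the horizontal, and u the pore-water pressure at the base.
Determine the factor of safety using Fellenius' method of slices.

Ordinary method of slices: FS = Σ[c'·Δl_i + (W_i cosα_i − u_i·Δl_i)·tanφ'] / Σ W_i sinα_i, with Δl_i = b_i / cosα_i.
Slice 1: Δl = 2.8/cos0.0° = 2.800 m; N'_1 = 85·cos0.0° − 5·2.800 = 71.0; c'Δl = 43.12; W sinα = 0.0
Slice 2: Δl = 2.3/cos13.5° = 2.365 m; N'_2 = 174·cos13.5° − 36·2.365 = 84.0; c'Δl = 36.43; W sinα = 40.6
Slice 3: Δl = 1.4/cos23.7° = 1.529 m; N'_3 = 110·cos23.7° − 12·1.529 = 82.4; c'Δl = 23.55; W sinα = 44.2
Slice 4: Δl = 1.7/cos33.0° = 2.027 m; N'_4 = 104·cos33.0° − 21·2.027 = 44.7; c'Δl = 31.22; W sinα = 56.6
Slice 5: Δl = 2.2/cos46.3° = 3.184 m; N'_5 = 61·cos46.3° − 7·3.184 = 19.9; c'Δl = 49.04; W sinα = 44.1
Σc'Δl = 183.3 kN/m; ΣN' = 301.9 kN/m; ΣW sinα = 185.6 kN/m
Resisting = 183.3 + 301.9·tan30.0° = 183.3 + 174.3 = 357.7 kN/m
FS = 357.7 / 185.6 = 1.927

FS = 1.93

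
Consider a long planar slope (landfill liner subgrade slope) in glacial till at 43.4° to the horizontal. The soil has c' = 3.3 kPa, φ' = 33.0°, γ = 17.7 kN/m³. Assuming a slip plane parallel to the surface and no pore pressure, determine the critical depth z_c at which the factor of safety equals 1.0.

Setting FS = 1.00 in FS = [c' + γz cos²β tanφ'] / [γz sinβ cosβ] and solving for z:
z = c' / [γ cosβ (FS·sinβ − cosβ·tanφ')]
  = 3.3 / [17.7·cos43.4°·(1.00·sin43.4° − cos43.4°·tan33.0°)]
  = 3.3 / [17.7·0.7266·(1.00·0.6871 − 0.7266·0.6494)]
  = 3.3 / 2.7681 = 1.192 m

z_c = 1.19 m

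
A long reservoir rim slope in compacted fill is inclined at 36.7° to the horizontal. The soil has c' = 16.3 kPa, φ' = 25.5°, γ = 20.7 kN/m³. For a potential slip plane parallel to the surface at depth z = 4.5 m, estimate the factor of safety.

FS = 1.01

For an infinite slope with a slip plane parallel to the surface (no pore pressure): FS = [c' + γz cos²β tanφ'] / [γz sinβ cosβ].
γz = 20.7·4.5 = 93.15 kN/m²
Numerator = 16.3 + 93.15·cos²36.7°·tan25.5° = 16.3 + 93.15·0.6428·0.4770 = 44.862 kPa
Denominator = 93.15·sin36.7°·cos36.7° = 93.15·0.5976·0.8018 = 44.634 kPa
FS = 44.862 / 44.634 = 1.005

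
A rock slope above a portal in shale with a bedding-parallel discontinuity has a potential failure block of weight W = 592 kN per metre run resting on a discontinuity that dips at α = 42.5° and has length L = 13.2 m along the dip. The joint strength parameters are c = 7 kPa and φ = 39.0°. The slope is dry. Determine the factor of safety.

Resolving the block weight along and normal to the plane and applying the Mohr–Coulomb strength on the joint:
N' = W cosα = 592·cos42.5° = 436.5 kN/m
Driving force T = W sinα = 592·sin42.5° = 399.9 kN/m
Resisting force R = c·L + N'·tanφ = 7·13.2 + 436.5·tan39.0° = 92.4 + 353.4 = 445.8 kN/m
FS = R / T = 445.8 / 399.9 = 1.115

FS = 1.11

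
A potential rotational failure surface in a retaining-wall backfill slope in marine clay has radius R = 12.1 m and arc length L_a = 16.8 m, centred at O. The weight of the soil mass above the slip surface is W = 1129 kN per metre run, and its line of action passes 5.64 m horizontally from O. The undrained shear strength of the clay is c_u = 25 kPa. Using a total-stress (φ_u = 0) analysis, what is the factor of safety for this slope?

Taking moments about the centre O, the resisting moment is provided by the undrained shear strength acting along the arc:
M_R = c_u·L_a·R = 25·16.80·12.1 = 5082.0 kN·m/m
M_D = W·d = 1129·5.64 = 6367.6 kN·m/m
FS = M_R / M_D = 5082.0 / 6367.6 = 0.798

FS = 0.80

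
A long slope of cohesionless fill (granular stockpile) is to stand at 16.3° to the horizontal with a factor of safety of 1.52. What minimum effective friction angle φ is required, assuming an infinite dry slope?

FS = tanφ/tanβ ⇒ tanφ = FS · tanβ = 1.52 · tan16.3° = 0.4445
φ = arctan(0.4445) = 23.96°

φ = 24.0°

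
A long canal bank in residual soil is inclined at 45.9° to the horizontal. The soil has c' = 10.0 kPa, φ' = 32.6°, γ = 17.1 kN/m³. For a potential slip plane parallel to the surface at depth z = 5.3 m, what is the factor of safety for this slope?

For an infinite slope with a slip plane parallel to the surface (no pore pressure): FS = [c' + γz cos²β tanφ'] / [γz sinβ cosβ].
γz = 17.1·5.3 = 90.63 kN/m²
Numerator = 10.0 + 90.63·cos²45.9°·tan32.6° = 10.0 + 90.63·0.4843·0.6395 = 38.070 kPa
Denominator = 90.63·sin45.9°·cos45.9° = 90.63·0.7181·0.6959 = 45.293 kPa
FS = 38.070 / 45.293 = 0.841

FS = 0.84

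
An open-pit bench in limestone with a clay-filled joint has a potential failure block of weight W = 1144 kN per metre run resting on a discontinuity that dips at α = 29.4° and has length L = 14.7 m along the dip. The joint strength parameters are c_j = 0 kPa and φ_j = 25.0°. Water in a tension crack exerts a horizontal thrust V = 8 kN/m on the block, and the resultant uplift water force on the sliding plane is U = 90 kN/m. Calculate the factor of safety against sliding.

Resolving the block weight along and normal to the plane and applying the Mohr–Coulomb strength on the joint:
N' = W cosα − U − V sinα = 1144·cos29.4° − 90 − 8·sin29.4° = 902.7 kN/m
Driving force T = W sinα + V cosα = 1144·sin29.4° + 8·cos29.4° = 568.6 kN/m
Resisting force R = c_j·L + N'·tanφ_j = 0·14.7 + 902.7·tan25.0° = 0.0 + 421.0 = 421.0 kN/m
FS = R / T = 421.0 / 568.6 = 0.740

FS = 0.74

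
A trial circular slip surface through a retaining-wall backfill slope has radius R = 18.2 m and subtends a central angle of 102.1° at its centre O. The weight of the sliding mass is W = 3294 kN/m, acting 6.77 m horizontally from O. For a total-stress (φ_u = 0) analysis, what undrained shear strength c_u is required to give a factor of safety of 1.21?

FS = c_u·L_a·R / (W·d), so c_u = FS·W·d / (L_a·R).
Arc length L_a = R·θ = 18.2·(102.1°·π/180) = 18.2·1.7820 = 32.43 m
c_u = 1.21·3294·6.77 / (32.43·18.2) = 26983.5 / 590.26 = 45.71 kPa

c_u = 45.7 kPa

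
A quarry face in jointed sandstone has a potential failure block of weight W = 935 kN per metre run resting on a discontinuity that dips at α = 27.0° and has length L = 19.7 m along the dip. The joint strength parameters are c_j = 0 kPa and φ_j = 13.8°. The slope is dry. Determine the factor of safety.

FS = 0.48

Resolving the block weight along and normal to the plane and applying the Mohr–Coulomb strength on the joint:
N' = W cosα = 935·cos27.0° = 833.1 kN/m
Driving force T = W sinα = 935·sin27.0° = 424.5 kN/m
Resisting force R = c_j·L + N'·tanφ_j = 0·19.7 + 833.1·tan13.8° = 0.0 + 204.6 = 204.6 kN/m
FS = R / T = 204.6 / 424.5 = 0.482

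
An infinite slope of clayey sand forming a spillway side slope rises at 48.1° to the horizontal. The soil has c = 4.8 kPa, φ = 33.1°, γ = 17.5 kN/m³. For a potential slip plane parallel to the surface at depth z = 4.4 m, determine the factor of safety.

FS = 0.71

For an infinite slope with a slip plane parallel to the surface (no pore pressure): FS = [c + γz cos²β tanφ] / [γz sinβ cosβ].
γz = 17.5·4.4 = 77.00 kN/m²
Numerator = 4.8 + 77.00·cos²48.1°·tan33.1° = 4.8 + 77.00·0.4460·0.6519 = 27.187 kPa
Denominator = 77.00·sin48.1°·cos48.1° = 77.00·0.7443·0.6678 = 38.275 kPa
FS = 27.187 / 38.275 = 0.710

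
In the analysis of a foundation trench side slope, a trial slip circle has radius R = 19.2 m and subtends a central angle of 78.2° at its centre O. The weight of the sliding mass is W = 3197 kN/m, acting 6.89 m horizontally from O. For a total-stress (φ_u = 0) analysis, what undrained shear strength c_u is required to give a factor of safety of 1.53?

FS = c_u·L_a·R / (W·d), so c_u = FS·W·d / (L_a·R).
Arc length L_a = R·θ = 19.2·(78.2°·π/180) = 19.2·1.3648 = 26.21 m
c_u = 1.53·3197·6.89 / (26.21·19.2) = 33701.8 / 503.14 = 66.98 kPa

c_u = 67.0 kPa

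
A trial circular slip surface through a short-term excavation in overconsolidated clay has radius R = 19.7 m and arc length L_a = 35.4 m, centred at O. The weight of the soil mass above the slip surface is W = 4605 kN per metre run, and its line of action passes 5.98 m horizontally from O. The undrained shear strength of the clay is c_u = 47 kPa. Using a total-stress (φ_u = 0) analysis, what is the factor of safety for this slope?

Taking moments about the centre O, the resisting moment is provided by the undrained shear strength acting along the arc:
M_R = c_u·L_a·R = 47·35.40·19.7 = 32776.9 kN·m/m
M_D = W·d = 4605·5.98 = 27537.9 kN·m/m
FS = M_R / M_D = 32776.9 / 27537.9 = 1.190

FS = 1.19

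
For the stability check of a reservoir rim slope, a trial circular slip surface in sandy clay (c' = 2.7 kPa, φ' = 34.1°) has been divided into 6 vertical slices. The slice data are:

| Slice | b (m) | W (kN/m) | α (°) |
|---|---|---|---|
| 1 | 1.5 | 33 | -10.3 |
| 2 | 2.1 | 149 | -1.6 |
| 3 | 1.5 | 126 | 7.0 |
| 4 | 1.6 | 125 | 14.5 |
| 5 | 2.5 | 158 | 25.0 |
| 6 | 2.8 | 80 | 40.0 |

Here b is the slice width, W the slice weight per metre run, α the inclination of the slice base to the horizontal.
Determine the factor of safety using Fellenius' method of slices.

Ordinary method of slices: FS = Σ[c'·Δl_i + (W_i cosα_i)·tanφ'] / Σ W_i sinα_i, with Δl_i = b_i / cosα_i.
Slice 1: Δl = 1.5/cos(-10.3°) = 1.525 m; N'_1 = 33·cos(-10.3°) = 32.5; c'Δl = 4.12; W sinα = -5.9
Slice 2: Δl = 2.1/cos(-1.6°) = 2.101 m; N'_2 = 149·cos(-1.6°) = 148.9; c'Δl = 5.67; W sinα = -4.2
Slice 3: Δl = 1.5/cos7.0° = 1.511 m; N'_3 = 126·cos7.0° = 125.1; c'Δl = 4.08; W sinα = 15.4
Slice 4: Δl = 1.6/cos14.5° = 1.653 m; N'_4 = 125·cos14.5° = 121.0; c'Δl = 4.46; W sinα = 31.3
Slice 5: Δl = 2.5/cos25.0° = 2.758 m; N'_5 = 158·cos25.0° = 143.2; c'Δl = 7.45; W sinα = 66.8
Slice 6: Δl = 2.8/cos40.0° = 3.655 m; N'_6 = 80·cos40.0° = 61.3; c'Δl = 9.87; W sinα = 51.4
Σc'Δl = 35.6 kN/m; ΣN' = 632.0 kN/m; ΣW sinα = 154.8 kN/m
Resisting = 35.6 + 632.0·tan34.1° = 35.6 + 427.9 = 463.5 kN/m
FS = 463.5 / 154.8 = 2.995

FS = 2.99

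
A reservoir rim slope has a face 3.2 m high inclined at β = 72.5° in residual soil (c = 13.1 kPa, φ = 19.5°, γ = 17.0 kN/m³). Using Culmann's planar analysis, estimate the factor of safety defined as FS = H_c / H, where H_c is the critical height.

H_c = (4c/γ) · sinβ cosφ / [1 − cos(β − φ)]
    = (4·13.1/17.0) · sin72.5°·cos19.5° / [1 − cos53.0°]
    = 3.082 · 0.8990 / 0.3982 = 6.96 m
FS = H_c / H = 6.96 / 3.2 = 2.175

FS = 2.17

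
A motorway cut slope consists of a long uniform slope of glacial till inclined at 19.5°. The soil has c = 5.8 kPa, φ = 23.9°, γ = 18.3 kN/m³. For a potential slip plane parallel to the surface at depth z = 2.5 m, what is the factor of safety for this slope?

For an infinite slope with a slip plane parallel to the surface (no pore pressure): FS = [c + γz cos²β tanφ] / [γz sinβ cosβ].
γz = 18.3·2.5 = 45.75 kN/m²
Numerator = 5.8 + 45.75·cos²19.5°·tan23.9° = 5.8 + 45.75·0.8886·0.4431 = 23.815 kPa
Denominator = 45.75·sin19.5°·cos19.5° = 45.75·0.3338·0.9426 = 14.396 kPa
FS = 23.815 / 14.396 = 1.654

FS = 1.65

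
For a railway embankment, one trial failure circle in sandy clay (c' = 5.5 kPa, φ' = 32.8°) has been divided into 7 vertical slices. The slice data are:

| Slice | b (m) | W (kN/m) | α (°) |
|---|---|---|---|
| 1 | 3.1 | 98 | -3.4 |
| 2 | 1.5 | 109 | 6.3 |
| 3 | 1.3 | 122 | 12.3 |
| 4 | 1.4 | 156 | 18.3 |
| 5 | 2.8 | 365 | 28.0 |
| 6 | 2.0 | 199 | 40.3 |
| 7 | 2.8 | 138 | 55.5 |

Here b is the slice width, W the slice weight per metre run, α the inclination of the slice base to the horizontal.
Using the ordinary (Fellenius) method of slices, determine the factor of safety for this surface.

FS = 1.54

Ordinary method of slices: FS = Σ[c'·Δl_i + (W_i cosα_i)·tanφ'] / Σ W_i sinα_i, with Δl_i = b_i / cosα_i.
Slice 1: Δl = 3.1/cos(-3.4°) = 3.105 m; N'_1 = 98·cos(-3.4°) = 97.8; c'Δl = 17.08; W sinα = -5.8
Slice 2: Δl = 1.5/cos6.3° = 1.509 m; N'_2 = 109·cos6.3° = 108.3; c'Δl = 8.30; W sinα = 12.0
Slice 3: Δl = 1.3/cos12.3° = 1.331 m; N'_3 = 122·cos12.3° = 119.2; c'Δl = 7.32; W sinα = 26.0
Slice 4: Δl = 1.4/cos18.3° = 1.475 m; N'_4 = 156·cos18.3° = 148.1; c'Δl = 8.11; W sinα = 49.0
Slice 5: Δl = 2.8/cos28.0° = 3.171 m; N'_5 = 365·cos28.0° = 322.3; c'Δl = 17.44; W sinα = 171.4
Slice 6: Δl = 2.0/cos40.3° = 2.622 m; N'_6 = 199·cos40.3° = 151.8; c'Δl = 14.42; W sinα = 128.7
Slice 7: Δl = 2.8/cos55.5° = 4.943 m; N'_7 = 138·cos55.5° = 78.2; c'Δl = 27.19; W sinα = 113.7
Σc'Δl = 99.9 kN/m; ΣN' = 1025.7 kN/m; ΣW sinα = 494.9 kN/m
Resisting = 99.9 + 1025.7·tan32.8° = 99.9 + 661.0 = 760.9 kN/m
FS = 760.9 / 494.9 = 1.537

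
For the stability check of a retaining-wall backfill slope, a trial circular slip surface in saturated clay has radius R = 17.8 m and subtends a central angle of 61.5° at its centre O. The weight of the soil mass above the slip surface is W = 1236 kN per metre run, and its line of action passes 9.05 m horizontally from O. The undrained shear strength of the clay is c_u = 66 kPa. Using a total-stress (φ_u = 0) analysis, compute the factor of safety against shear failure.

FS = 2.01

Taking moments about the centre O, the resisting moment is provided by the undrained shear strength acting along the arc:
Arc length L_a = R·θ = 17.8·(61.5°·π/180) = 17.8·1.0734 = 19.11 m
M_R = c_u·L_a·R = 66·19.11·17.8 = 22445.9 kN·m/m
M_D = W·d = 1236·9.05 = 11185.8 kN·m/m
FS = M_R / M_D = 22445.9 / 11185.8 = 2.007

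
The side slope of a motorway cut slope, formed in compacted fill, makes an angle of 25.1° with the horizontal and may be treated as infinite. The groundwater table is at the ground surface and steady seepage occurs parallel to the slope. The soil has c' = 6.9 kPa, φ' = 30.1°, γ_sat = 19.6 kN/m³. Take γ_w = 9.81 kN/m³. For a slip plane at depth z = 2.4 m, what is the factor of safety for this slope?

FS = 1.00

With seepage parallel to the slope and the water table at the surface, the effective normal stress on the slip plane uses the buoyant unit weight γ' = γ_sat − γ_w while the driving shear stress uses γ_sat:
FS = [c' + γ' z cos²β tanφ'] / [γ_sat z sinβ cosβ]
γ' = 19.6 − 9.81 = 9.79 kN/m³
Numerator = 6.9 + 9.79·2.4·cos²25.1°·tan30.1° = 6.9 + 9.79·2.4·0.8201·0.5797 = 18.069 kPa
Denominator = 19.6·2.4·sin25.1°·cos25.1° = 19.6·2.4·0.4242·0.9056 = 18.070 kPa
FS = 18.069 / 18.070 = 1.000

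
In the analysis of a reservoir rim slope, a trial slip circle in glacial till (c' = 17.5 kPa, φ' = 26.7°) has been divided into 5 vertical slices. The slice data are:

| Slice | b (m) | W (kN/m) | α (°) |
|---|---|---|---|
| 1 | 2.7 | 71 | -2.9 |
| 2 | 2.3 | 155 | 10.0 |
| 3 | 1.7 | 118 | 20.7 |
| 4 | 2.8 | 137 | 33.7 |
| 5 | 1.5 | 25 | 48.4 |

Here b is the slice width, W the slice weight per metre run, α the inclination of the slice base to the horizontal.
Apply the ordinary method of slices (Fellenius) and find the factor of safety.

Ordinary method of slices: FS = Σ[c'·Δl_i + (W_i cosα_i)·tanφ'] / Σ W_i sinα_i, with Δl_i = b_i / cosα_i.
Slice 1: Δl = 2.7/cos(-2.9°) = 2.703 m; N'_1 = 71·cos(-2.9°) = 70.9; c'Δl = 47.31; W sinα = -3.6
Slice 2: Δl = 2.3/cos10.0° = 2.335 m; N'_2 = 155·cos10.0° = 152.6; c'Δl = 40.87; W sinα = 26.9
Slice 3: Δl = 1.7/cos20.7° = 1.817 m; N'_3 = 118·cos20.7° = 110.4; c'Δl = 31.80; W sinα = 41.7
Slice 4: Δl = 2.8/cos33.7° = 3.366 m; N'_4 = 137·cos33.7° = 114.0; c'Δl = 58.90; W sinα = 76.0
Slice 5: Δl = 1.5/cos48.4° = 2.259 m; N'_5 = 25·cos48.4° = 16.6; c'Δl = 39.54; W sinα = 18.7
Σc'Δl = 218.4 kN/m; ΣN' = 464.5 kN/m; ΣW sinα = 159.7 kN/m
Resisting = 218.4 + 464.5·tan26.7° = 218.4 + 233.6 = 452.0 kN/m
FS = 452.0 / 159.7 = 2.830

FS = 2.83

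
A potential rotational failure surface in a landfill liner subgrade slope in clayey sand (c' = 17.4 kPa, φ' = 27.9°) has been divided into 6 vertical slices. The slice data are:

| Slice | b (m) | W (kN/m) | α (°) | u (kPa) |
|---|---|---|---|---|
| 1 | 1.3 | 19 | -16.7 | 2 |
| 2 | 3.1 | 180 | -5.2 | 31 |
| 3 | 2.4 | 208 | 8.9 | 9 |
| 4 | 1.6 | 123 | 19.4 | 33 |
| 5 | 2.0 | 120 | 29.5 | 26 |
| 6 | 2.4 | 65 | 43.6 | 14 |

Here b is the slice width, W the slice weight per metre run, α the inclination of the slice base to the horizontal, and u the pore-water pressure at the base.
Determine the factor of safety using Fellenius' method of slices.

Ordinary method of slices: FS = Σ[c'·Δl_i + (W_i cosα_i − u_i·Δl_i)·tanφ'] / Σ W_i sinα_i, with Δl_i = b_i / cosα_i.
Slice 1: Δl = 1.3/cos(-16.7°) = 1.357 m; N'_1 = 19·cos(-16.7°) − 2·1.357 = 15.5; c'Δl = 23.62; W sinα = -5.5
Slice 2: Δl = 3.1/cos(-5.2°) = 3.113 m; N'_2 = 180·cos(-5.2°) − 31·3.113 = 82.8; c'Δl = 54.16; W sinα = -16.3
Slice 3: Δl = 2.4/cos8.9° = 2.429 m; N'_3 = 208·cos8.9° − 9·2.429 = 183.6; c'Δl = 42.27; W sinα = 32.2
Slice 4: Δl = 1.6/cos19.4° = 1.696 m; N'_4 = 123·cos19.4° − 33·1.696 = 60.0; c'Δl = 29.52; W sinα = 40.9
Slice 5: Δl = 2.0/cos29.5° = 2.298 m; N'_5 = 120·cos29.5° − 26·2.298 = 44.7; c'Δl = 39.98; W sinα = 59.1
Slice 6: Δl = 2.4/cos43.6° = 3.314 m; N'_6 = 65·cos43.6° − 14·3.314 = 0.7; c'Δl = 57.67; W sinα = 44.8
Σc'Δl = 247.2 kN/m; ΣN' = 387.3 kN/m; ΣW sinα = 155.2 kN/m
Resisting = 247.2 + 387.3·tan27.9° = 247.2 + 205.1 = 452.3 kN/m
FS = 452.3 / 155.2 = 2.915

FS = 2.91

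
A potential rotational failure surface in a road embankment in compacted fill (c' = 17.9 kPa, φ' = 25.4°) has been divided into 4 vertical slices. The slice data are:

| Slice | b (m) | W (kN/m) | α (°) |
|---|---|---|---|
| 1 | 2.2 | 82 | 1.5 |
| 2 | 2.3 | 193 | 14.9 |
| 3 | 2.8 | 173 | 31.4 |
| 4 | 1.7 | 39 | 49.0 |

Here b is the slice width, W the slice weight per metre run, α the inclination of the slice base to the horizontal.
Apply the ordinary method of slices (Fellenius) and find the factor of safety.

Ordinary method of slices: FS = Σ[c'·Δl_i + (W_i cosα_i)·tanφ'] / Σ W_i sinα_i, with Δl_i = b_i / cosα_i.
Slice 1: Δl = 2.2/cos1.5° = 2.201 m; N'_1 = 82·cos1.5° = 82.0; c'Δl = 39.39; W sinα = 2.1
Slice 2: Δl = 2.3/cos14.9° = 2.380 m; N'_2 = 193·cos14.9° = 186.5; c'Δl = 42.60; W sinα = 49.6
Slice 3: Δl = 2.8/cos31.4° = 3.280 m; N'_3 = 173·cos31.4° = 147.7; c'Δl = 58.72; W sinα = 90.1
Slice 4: Δl = 1.7/cos49.0° = 2.591 m; N'_4 = 39·cos49.0° = 25.6; c'Δl = 46.38; W sinα = 29.4
Σc'Δl = 187.1 kN/m; ΣN' = 441.7 kN/m; ΣW sinα = 171.3 kN/m
Resisting = 187.1 + 441.7·tan25.4° = 187.1 + 209.8 = 396.8 kN/m
FS = 396.8 / 171.3 = 2.316

FS = 2.32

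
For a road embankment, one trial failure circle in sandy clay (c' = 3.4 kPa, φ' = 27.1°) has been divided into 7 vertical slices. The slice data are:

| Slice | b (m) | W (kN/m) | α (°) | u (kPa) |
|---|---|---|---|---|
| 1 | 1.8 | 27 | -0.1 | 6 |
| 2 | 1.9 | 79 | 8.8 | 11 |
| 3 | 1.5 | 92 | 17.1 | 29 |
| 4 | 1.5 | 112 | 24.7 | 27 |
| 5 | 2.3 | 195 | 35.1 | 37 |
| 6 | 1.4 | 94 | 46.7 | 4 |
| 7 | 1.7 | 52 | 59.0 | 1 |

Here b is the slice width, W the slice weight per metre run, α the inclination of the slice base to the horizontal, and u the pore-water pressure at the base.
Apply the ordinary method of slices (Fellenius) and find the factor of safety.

Ordinary method of slices: FS = Σ[c'·Δl_i + (W_i cosα_i − u_i·Δl_i)·tanφ'] / Σ W_i sinα_i, with Δl_i = b_i / cosα_i.
Slice 1: Δl = 1.8/cos(-0.1°) = 1.800 m; N'_1 = 27·cos(-0.1°) − 6·1.800 = 16.2; c'Δl = 6.12; W sinα = -0.0
Slice 2: Δl = 1.9/cos8.8° = 1.923 m; N'_2 = 79·cos8.8° − 11·1.923 = 56.9; c'Δl = 6.54; W sinα = 12.1
Slice 3: Δl = 1.5/cos17.1° = 1.569 m; N'_3 = 92·cos17.1° − 29·1.569 = 42.4; c'Δl = 5.34; W sinα = 27.1
Slice 4: Δl = 1.5/cos24.7° = 1.651 m; N'_4 = 112·cos24.7° − 27·1.651 = 57.2; c'Δl = 5.61; W sinα = 46.8
Slice 5: Δl = 2.3/cos35.1° = 2.811 m; N'_5 = 195·cos35.1° − 37·2.811 = 55.5; c'Δl = 9.56; W sinα = 112.1
Slice 6: Δl = 1.4/cos46.7° = 2.041 m; N'_6 = 94·cos46.7° − 4·2.041 = 56.3; c'Δl = 6.94; W sinα = 68.4
Slice 7: Δl = 1.7/cos59.0° = 3.301 m; N'_7 = 52·cos59.0° − 1·3.301 = 23.5; c'Δl = 11.22; W sinα = 44.6
Σc'Δl = 51.3 kN/m; ΣN' = 308.0 kN/m; ΣW sinα = 311.0 kN/m
Resisting = 51.3 + 308.0·tan27.1° = 51.3 + 157.6 = 209.0 kN/m
FS = 209.0 / 311.0 = 0.672

FS = 0.67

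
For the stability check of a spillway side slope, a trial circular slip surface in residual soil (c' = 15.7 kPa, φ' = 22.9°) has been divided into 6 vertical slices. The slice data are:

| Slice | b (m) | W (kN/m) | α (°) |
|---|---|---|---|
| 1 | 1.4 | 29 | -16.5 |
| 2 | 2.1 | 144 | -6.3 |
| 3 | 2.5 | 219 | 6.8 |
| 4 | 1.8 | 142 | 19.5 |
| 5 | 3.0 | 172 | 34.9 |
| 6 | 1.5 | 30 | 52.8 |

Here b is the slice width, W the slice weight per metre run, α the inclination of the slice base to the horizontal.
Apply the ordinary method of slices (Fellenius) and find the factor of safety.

Ordinary method of slices: FS = Σ[c'·Δl_i + (W_i cosα_i)·tanφ'] / Σ W_i sinα_i, with Δl_i = b_i / cosα_i.
Slice 1: Δl = 1.4/cos(-16.5°) = 1.460 m; N'_1 = 29·cos(-16.5°) = 27.8; c'Δl = 22.92; W sinα = -8.2
Slice 2: Δl = 2.1/cos(-6.3°) = 2.113 m; N'_2 = 144·cos(-6.3°) = 143.1; c'Δl = 33.17; W sinα = -15.8
Slice 3: Δl = 2.5/cos6.8° = 2.518 m; N'_3 = 219·cos6.8° = 217.5; c'Δl = 39.53; W sinα = 25.9
Slice 4: Δl = 1.8/cos19.5° = 1.910 m; N'_4 = 142·cos19.5° = 133.9; c'Δl = 29.98; W sinα = 47.4
Slice 5: Δl = 3.0/cos34.9° = 3.658 m; N'_5 = 172·cos34.9° = 141.1; c'Δl = 57.43; W sinα = 98.4
Slice 6: Δl = 1.5/cos52.8° = 2.481 m; N'_6 = 30·cos52.8° = 18.1; c'Δl = 38.95; W sinα = 23.9
Σc'Δl = 222.0 kN/m; ΣN' = 681.5 kN/m; ΣW sinα = 171.6 kN/m
Resisting = 222.0 + 681.5·tan22.9° = 222.0 + 287.9 = 509.8 kN/m
FS = 509.8 / 171.6 = 2.971

FS = 2.97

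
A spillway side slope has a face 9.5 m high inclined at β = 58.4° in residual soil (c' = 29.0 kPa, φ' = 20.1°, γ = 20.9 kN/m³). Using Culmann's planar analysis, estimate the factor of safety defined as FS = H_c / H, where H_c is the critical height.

H_c = (4c'/γ) · sinβ cosφ' / [1 − cos(β − φ')]
    = (4·29.0/20.9) · sin58.4°·cos20.1° / [1 − cos38.3°]
    = 5.550 · 0.7999 / 0.2152 = 20.63 m
FS = H_c / H = 20.63 / 9.5 = 2.171

FS = 2.17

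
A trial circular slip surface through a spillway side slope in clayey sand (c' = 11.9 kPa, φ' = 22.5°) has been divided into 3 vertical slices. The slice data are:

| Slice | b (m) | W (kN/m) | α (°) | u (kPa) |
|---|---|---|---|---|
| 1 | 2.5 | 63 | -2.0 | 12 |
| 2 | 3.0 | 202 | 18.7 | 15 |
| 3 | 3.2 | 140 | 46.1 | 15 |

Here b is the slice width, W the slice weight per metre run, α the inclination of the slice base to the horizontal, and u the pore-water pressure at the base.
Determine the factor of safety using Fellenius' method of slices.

FS = 1.27

Ordinary method of slices: FS = Σ[c'·Δl_i + (W_i cosα_i − u_i·Δl_i)·tanφ'] / Σ W_i sinα_i, with Δl_i = b_i / cosα_i.
Slice 1: Δl = 2.5/cos(-2.0°) = 2.502 m; N'_1 = 63·cos(-2.0°) − 12·2.502 = 32.9; c'Δl = 29.77; W sinα = -2.2
Slice 2: Δl = 3.0/cos18.7° = 3.167 m; N'_2 = 202·cos18.7° − 15·3.167 = 143.8; c'Δl = 37.69; W sinα = 64.8
Slice 3: Δl = 3.2/cos46.1° = 4.615 m; N'_3 = 140·cos46.1° − 15·4.615 = 27.9; c'Δl = 54.92; W sinα = 100.9
Σc'Δl = 122.4 kN/m; ΣN' = 204.6 kN/m; ΣW sinα = 163.4 kN/m
Resisting = 122.4 + 204.6·tan22.5° = 122.4 + 84.8 = 207.1 kN/m
FS = 207.1 / 163.4 = 1.267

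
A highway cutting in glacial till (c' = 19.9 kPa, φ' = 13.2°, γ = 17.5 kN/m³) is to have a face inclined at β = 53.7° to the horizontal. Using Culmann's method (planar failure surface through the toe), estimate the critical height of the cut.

H_c = 14.90 m

Culmann's analysis gives the critical failure plane at α_cr = (β + φ')/2 = (53.7 + 13.2)/2 = 33.5°, and the critical height
H_c = (4c'/γ) · sinβ cosφ' / [1 − cos(β − φ')]
    = (4·19.9/17.5) · sin53.7°·cos13.2° / [1 − cos(40.5°)]
    = 4.549 · 0.8059·0.9736 / [1 − 0.7604]
    = 4.549 · 0.7846 / 0.2396
    = 14.90 m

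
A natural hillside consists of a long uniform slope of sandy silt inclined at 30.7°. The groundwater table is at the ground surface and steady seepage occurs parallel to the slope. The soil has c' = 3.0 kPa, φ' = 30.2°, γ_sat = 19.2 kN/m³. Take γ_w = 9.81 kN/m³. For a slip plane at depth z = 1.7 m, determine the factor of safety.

FS = 0.69

With seepage parallel to the slope and the water table at the surface, the effective normal stress on the slip plane uses the buoyant unit weight γ' = γ_sat − γ_w while the driving shear stress uses γ_sat:
FS = [c' + γ' z cos²β tanφ'] / [γ_sat z sinβ cosβ]
γ' = 19.2 − 9.81 = 9.39 kN/m³
Numerator = 3.0 + 9.39·1.7·cos²30.7°·tan30.2° = 3.0 + 9.39·1.7·0.7393·0.5820 = 9.869 kPa
Denominator = 19.2·1.7·sin30.7°·cos30.7° = 19.2·1.7·0.5105·0.8599 = 14.329 kPa
FS = 9.869 / 14.329 = 0.689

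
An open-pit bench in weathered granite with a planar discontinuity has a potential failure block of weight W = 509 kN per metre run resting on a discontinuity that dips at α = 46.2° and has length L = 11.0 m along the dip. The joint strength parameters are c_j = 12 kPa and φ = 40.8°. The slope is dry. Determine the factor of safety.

Resolving the block weight along and normal to the plane and applying the Mohr–Coulomb strength on the joint:
N' = W cosα = 509·cos46.2° = 352.3 kN/m
Driving force T = W sinα = 509·sin46.2° = 367.4 kN/m
Resisting force R = c_j·L + N'·tanφ = 12·11.0 + 352.3·tan40.8° = 132.0 + 304.1 = 436.1 kN/m
FS = R / T = 436.1 / 367.4 = 1.187

FS = 1.19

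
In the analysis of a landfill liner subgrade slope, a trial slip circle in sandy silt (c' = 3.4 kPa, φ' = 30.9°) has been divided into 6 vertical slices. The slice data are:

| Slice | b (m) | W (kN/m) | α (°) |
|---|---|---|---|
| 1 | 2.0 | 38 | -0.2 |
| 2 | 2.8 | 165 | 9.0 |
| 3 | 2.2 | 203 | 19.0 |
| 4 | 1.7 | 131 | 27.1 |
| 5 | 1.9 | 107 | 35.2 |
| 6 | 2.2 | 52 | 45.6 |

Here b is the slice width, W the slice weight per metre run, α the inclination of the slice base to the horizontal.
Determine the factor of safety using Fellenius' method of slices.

FS = 1.71

Ordinary method of slices: FS = Σ[c'·Δl_i + (W_i cosα_i)·tanφ'] / Σ W_i sinα_i, with Δl_i = b_i / cosα_i.
Slice 1: Δl = 2.0/cos(-0.2°) = 2.000 m; N'_1 = 38·cos(-0.2°) = 38.0; c'Δl = 6.80; W sinα = -0.1
Slice 2: Δl = 2.8/cos9.0° = 2.835 m; N'_2 = 165·cos9.0° = 163.0; c'Δl = 9.64; W sinα = 25.8
Slice 3: Δl = 2.2/cos19.0° = 2.327 m; N'_3 = 203·cos19.0° = 191.9; c'Δl = 7.91; W sinα = 66.1
Slice 4: Δl = 1.7/cos27.1° = 1.910 m; N'_4 = 131·cos27.1° = 116.6; c'Δl = 6.49; W sinα = 59.7
Slice 5: Δl = 1.9/cos35.2° = 2.325 m; N'_5 = 107·cos35.2° = 87.4; c'Δl = 7.91; W sinα = 61.7
Slice 6: Δl = 2.2/cos45.6° = 3.144 m; N'_6 = 52·cos45.6° = 36.4; c'Δl = 10.69; W sinα = 37.2
Σc'Δl = 49.4 kN/m; ΣN' = 633.3 kN/m; ΣW sinα = 250.3 kN/m
Resisting = 49.4 + 633.3·tan30.9° = 49.4 + 379.0 = 428.5 kN/m
FS = 428.5 / 250.3 = 1.712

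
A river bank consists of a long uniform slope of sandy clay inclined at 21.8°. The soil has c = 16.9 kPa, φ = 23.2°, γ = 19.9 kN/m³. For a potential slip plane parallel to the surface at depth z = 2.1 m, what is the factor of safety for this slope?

For an infinite slope with a slip plane parallel to the surface (no pore pressure): FS = [c + γz cos²β tanφ] / [γz sinβ cosβ].
γz = 19.9·2.1 = 41.79 kN/m²
Numerator = 16.9 + 41.79·cos²21.8°·tan23.2° = 16.9 + 41.79·0.8621·0.4286 = 32.341 kPa
Denominator = 41.79·sin21.8°·cos21.8° = 41.79·0.3714·0.9285 = 14.410 kPa
FS = 32.341 / 14.410 = 2.244

FS = 2.24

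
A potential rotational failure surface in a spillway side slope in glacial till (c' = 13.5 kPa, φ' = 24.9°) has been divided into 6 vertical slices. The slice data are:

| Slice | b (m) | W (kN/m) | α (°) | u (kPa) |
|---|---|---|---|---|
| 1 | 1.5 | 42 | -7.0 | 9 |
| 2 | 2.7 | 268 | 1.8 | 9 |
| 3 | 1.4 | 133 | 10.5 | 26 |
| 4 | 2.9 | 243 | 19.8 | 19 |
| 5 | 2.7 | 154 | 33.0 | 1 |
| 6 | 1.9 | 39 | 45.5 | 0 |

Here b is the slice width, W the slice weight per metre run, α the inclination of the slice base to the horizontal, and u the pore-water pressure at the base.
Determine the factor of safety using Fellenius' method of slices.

Ordinary method of slices: FS = Σ[c'·Δl_i + (W_i cosα_i − u_i·Δl_i)·tanφ'] / Σ W_i sinα_i, with Δl_i = b_i / cosα_i.
Slice 1: Δl = 1.5/cos(-7.0°) = 1.511 m; N'_1 = 42·cos(-7.0°) − 9·1.511 = 28.1; c'Δl = 20.40; W sinα = -5.1
Slice 2: Δl = 2.7/cos1.8° = 2.701 m; N'_2 = 268·cos1.8° − 9·2.701 = 243.6; c'Δl = 36.47; W sinα = 8.4
Slice 3: Δl = 1.4/cos10.5° = 1.424 m; N'_3 = 133·cos10.5° − 26·1.424 = 93.8; c'Δl = 19.22; W sinα = 24.2
Slice 4: Δl = 2.9/cos19.8° = 3.082 m; N'_4 = 243·cos19.8° − 19·3.082 = 170.1; c'Δl = 41.61; W sinα = 82.3
Slice 5: Δl = 2.7/cos33.0° = 3.219 m; N'_5 = 154·cos33.0° − 1·3.219 = 125.9; c'Δl = 43.46; W sinα = 83.9
Slice 6: Δl = 1.9/cos45.5° = 2.711 m; N'_6 = 39·cos45.5° − 0·2.711 = 27.3; c'Δl = 36.60; W sinα = 27.8
Σc'Δl = 197.8 kN/m; ΣN' = 688.7 kN/m; ΣW sinα = 221.5 kN/m
Resisting = 197.8 + 688.7·tan24.9° = 197.8 + 319.7 = 517.5 kN/m
FS = 517.5 / 221.5 = 2.336

FS = 2.34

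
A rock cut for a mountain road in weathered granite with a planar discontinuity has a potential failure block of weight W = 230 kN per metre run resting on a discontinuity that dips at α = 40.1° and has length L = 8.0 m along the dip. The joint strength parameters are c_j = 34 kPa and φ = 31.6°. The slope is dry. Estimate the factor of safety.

FS = 2.57

Resolving the block weight along and normal to the plane and applying the Mohr–Coulomb strength on the joint:
N' = W cosα = 230·cos40.1° = 175.9 kN/m
Driving force T = W sinα = 230·sin40.1° = 148.1 kN/m
Resisting force R = c_j·L + N'·tanφ = 34·8.0 + 175.9·tan31.6° = 272.0 + 108.2 = 380.2 kN/m
FS = R / T = 380.2 / 148.1 = 2.567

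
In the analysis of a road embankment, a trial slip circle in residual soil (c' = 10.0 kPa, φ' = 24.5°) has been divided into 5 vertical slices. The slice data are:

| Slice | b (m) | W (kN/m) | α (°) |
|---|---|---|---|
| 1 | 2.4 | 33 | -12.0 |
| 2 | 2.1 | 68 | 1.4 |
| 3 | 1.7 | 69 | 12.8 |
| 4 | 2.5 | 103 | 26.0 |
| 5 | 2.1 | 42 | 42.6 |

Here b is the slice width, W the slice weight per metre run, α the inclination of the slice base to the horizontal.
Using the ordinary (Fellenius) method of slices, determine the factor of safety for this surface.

Ordinary method of slices: FS = Σ[c'·Δl_i + (W_i cosα_i)·tanφ'] / Σ W_i sinα_i, with Δl_i = b_i / cosα_i.
Slice 1: Δl = 2.4/cos(-12.0°) = 2.454 m; N'_1 = 33·cos(-12.0°) = 32.3; c'Δl = 24.54; W sinα = -6.9
Slice 2: Δl = 2.1/cos1.4° = 2.101 m; N'_2 = 68·cos1.4° = 68.0; c'Δl = 21.01; W sinα = 1.7
Slice 3: Δl = 1.7/cos12.8° = 1.743 m; N'_3 = 69·cos12.8° = 67.3; c'Δl = 17.43; W sinα = 15.3
Slice 4: Δl = 2.5/cos26.0° = 2.782 m; N'_4 = 103·cos26.0° = 92.6; c'Δl = 27.82; W sinα = 45.2
Slice 5: Δl = 2.1/cos42.6° = 2.853 m; N'_5 = 42·cos42.6° = 30.9; c'Δl = 28.53; W sinα = 28.4
Σc'Δl = 119.3 kN/m; ΣN' = 291.0 kN/m; ΣW sinα = 83.7 kN/m
Resisting = 119.3 + 291.0·tan24.5° = 119.3 + 132.6 = 252.0 kN/m
FS = 252.0 / 83.7 = 3.011

FS = 3.01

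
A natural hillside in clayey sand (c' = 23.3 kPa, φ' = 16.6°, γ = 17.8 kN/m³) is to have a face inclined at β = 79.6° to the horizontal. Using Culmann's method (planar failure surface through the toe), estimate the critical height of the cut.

H_c = 9.04 m

Culmann's analysis gives the critical failure plane at α_cr = (β + φ')/2 = (79.6 + 16.6)/2 = 48.1°, and the critical height
H_c = (4c'/γ) · sinβ cosφ' / [1 − cos(β − φ')]
    = (4·23.3/17.8) · sin79.6°·cos16.6° / [1 − cos(63.0°)]
    = 5.236 · 0.9836·0.9583 / [1 − 0.4540]
    = 5.236 · 0.9426 / 0.5460
    = 9.04 m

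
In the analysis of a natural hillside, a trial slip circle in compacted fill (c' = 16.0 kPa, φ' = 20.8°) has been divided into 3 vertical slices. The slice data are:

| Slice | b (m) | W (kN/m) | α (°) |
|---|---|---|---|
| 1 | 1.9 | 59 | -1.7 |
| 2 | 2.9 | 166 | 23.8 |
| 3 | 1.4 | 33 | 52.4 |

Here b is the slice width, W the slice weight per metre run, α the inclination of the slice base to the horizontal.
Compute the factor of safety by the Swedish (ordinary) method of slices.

FS = 2.25

Ordinary method of slices: FS = Σ[c'·Δl_i + (W_i cosα_i)·tanφ'] / Σ W_i sinα_i, with Δl_i = b_i / cosα_i.
Slice 1: Δl = 1.9/cos(-1.7°) = 1.901 m; N'_1 = 59·cos(-1.7°) = 59.0; c'Δl = 30.41; W sinα = -1.8
Slice 2: Δl = 2.9/cos23.8° = 3.170 m; N'_2 = 166·cos23.8° = 151.9; c'Δl = 50.71; W sinα = 67.0
Slice 3: Δl = 1.4/cos52.4° = 2.295 m; N'_3 = 33·cos52.4° = 20.1; c'Δl = 36.71; W sinα = 26.1
Σc'Δl = 117.8 kN/m; ΣN' = 231.0 kN/m; ΣW sinα = 91.4 kN/m
Resisting = 117.8 + 231.0·tan20.8° = 117.8 + 87.7 = 205.6 kN/m
FS = 205.6 / 91.4 = 2.250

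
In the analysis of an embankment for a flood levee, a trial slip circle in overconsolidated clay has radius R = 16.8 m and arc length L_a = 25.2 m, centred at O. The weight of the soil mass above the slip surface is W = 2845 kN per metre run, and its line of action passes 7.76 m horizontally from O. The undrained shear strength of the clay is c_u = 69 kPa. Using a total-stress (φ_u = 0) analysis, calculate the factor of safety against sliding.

FS = 1.32

Taking moments about the centre O, the resisting moment is provided by the undrained shear strength acting along the arc:
M_R = c_u·L_a·R = 69·25.20·16.8 = 29211.8 kN·m/m
M_D = W·d = 2845·7.76 = 22077.2 kN·m/m
FS = M_R / M_D = 29211.8 / 22077.2 = 1.323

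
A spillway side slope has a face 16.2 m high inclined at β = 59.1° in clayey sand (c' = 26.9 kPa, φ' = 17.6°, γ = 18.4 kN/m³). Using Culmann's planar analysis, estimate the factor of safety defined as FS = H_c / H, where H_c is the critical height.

FS = 1.18

H_c = (4c'/γ) · sinβ cosφ' / [1 − cos(β − φ')]
    = (4·26.9/18.4) · sin59.1°·cos17.6° / [1 − cos41.5°]
    = 5.848 · 0.8179 / 0.2510 = 19.05 m
FS = H_c / H = 19.05 / 16.2 = 1.176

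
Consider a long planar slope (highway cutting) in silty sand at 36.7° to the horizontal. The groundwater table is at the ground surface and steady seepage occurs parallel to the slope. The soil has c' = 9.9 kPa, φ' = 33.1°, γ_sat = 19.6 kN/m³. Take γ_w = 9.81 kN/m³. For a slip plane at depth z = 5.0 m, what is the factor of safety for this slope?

With seepage parallel to the slope and the water table at the surface, the effective normal stress on the slip plane uses the buoyant unit weight γ' = γ_sat − γ_w while the driving shear stress uses γ_sat:
FS = [c' + γ' z cos²β tanφ'] / [γ_sat z sinβ cosβ]
γ' = 19.6 − 9.81 = 9.79 kN/m³
Numerator = 9.9 + 9.79·5.0·cos²36.7°·tan33.1° = 9.9 + 9.79·5.0·0.6428·0.6519 = 30.413 kPa
Denominator = 19.6·5.0·sin36.7°·cos36.7° = 19.6·5.0·0.5976·0.8018 = 46.958 kPa
FS = 30.413 / 46.958 = 0.648

FS = 0.65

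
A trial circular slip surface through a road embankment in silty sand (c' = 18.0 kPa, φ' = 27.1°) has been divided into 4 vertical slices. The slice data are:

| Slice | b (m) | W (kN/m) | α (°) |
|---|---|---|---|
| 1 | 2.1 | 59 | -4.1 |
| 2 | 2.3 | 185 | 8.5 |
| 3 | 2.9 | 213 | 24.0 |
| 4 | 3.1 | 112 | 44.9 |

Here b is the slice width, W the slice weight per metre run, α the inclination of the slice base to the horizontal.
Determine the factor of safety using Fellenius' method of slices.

FS = 2.54

Ordinary method of slices: FS = Σ[c'·Δl_i + (W_i cosα_i)·tanφ'] / Σ W_i sinα_i, with Δl_i = b_i / cosα_i.
Slice 1: Δl = 2.1/cos(-4.1°) = 2.105 m; N'_1 = 59·cos(-4.1°) = 58.8; c'Δl = 37.90; W sinα = -4.2
Slice 2: Δl = 2.3/cos8.5° = 2.326 m; N'_2 = 185·cos8.5° = 183.0; c'Δl = 41.86; W sinα = 27.3
Slice 3: Δl = 2.9/cos24.0° = 3.174 m; N'_3 = 213·cos24.0° = 194.6; c'Δl = 57.14; W sinα = 86.6
Slice 4: Δl = 3.1/cos44.9° = 4.376 m; N'_4 = 112·cos44.9° = 79.3; c'Δl = 78.78; W sinα = 79.1
Σc'Δl = 215.7 kN/m; ΣN' = 515.7 kN/m; ΣW sinα = 188.8 kN/m
Resisting = 215.7 + 515.7·tan27.1° = 215.7 + 263.9 = 479.6 kN/m
FS = 479.6 / 188.8 = 2.540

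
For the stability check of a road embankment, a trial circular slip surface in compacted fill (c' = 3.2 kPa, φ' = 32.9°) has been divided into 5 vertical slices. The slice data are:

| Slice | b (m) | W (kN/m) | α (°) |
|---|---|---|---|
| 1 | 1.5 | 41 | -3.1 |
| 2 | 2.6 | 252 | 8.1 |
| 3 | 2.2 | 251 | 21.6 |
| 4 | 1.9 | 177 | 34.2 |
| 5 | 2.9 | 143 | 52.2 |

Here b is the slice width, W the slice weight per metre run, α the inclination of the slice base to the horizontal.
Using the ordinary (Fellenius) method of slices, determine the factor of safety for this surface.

FS = 1.58

Ordinary method of slices: FS = Σ[c'·Δl_i + (W_i cosα_i)·tanφ'] / Σ W_i sinα_i, with Δl_i = b_i / cosα_i.
Slice 1: Δl = 1.5/cos(-3.1°) = 1.502 m; N'_1 = 41·cos(-3.1°) = 40.9; c'Δl = 4.81; W sinα = -2.2
Slice 2: Δl = 2.6/cos8.1° = 2.626 m; N'_2 = 252·cos8.1° = 249.5; c'Δl = 8.40; W sinα = 35.5
Slice 3: Δl = 2.2/cos21.6° = 2.366 m; N'_3 = 251·cos21.6° = 233.4; c'Δl = 7.57; W sinα = 92.4
Slice 4: Δl = 1.9/cos34.2° = 2.297 m; N'_4 = 177·cos34.2° = 146.4; c'Δl = 7.35; W sinα = 99.5
Slice 5: Δl = 2.9/cos52.2° = 4.732 m; N'_5 = 143·cos52.2° = 87.6; c'Δl = 15.14; W sinα = 113.0
Σc'Δl = 43.3 kN/m; ΣN' = 757.8 kN/m; ΣW sinα = 338.2 kN/m
Resisting = 43.3 + 757.8·tan32.9° = 43.3 + 490.3 = 533.5 kN/m
FS = 533.5 / 338.2 = 1.578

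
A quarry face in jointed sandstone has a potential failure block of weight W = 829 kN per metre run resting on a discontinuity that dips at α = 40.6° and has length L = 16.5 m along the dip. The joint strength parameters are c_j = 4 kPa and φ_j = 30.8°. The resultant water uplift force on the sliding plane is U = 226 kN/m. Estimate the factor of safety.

FS = 0.57

Resolving the block weight along and normal to the plane and applying the Mohr–Coulomb strength on the joint:
N' = W cosα − U = 829·cos40.6° − 226 = 403.4 kN/m
Driving force T = W sinα = 829·sin40.6° = 539.5 kN/m
Resisting force R = c_j·L + N'·tanφ_j = 4·16.5 + 403.4·tan30.8° = 66.0 + 240.5 = 306.5 kN/m
FS = R / T = 306.5 / 539.5 = 0.568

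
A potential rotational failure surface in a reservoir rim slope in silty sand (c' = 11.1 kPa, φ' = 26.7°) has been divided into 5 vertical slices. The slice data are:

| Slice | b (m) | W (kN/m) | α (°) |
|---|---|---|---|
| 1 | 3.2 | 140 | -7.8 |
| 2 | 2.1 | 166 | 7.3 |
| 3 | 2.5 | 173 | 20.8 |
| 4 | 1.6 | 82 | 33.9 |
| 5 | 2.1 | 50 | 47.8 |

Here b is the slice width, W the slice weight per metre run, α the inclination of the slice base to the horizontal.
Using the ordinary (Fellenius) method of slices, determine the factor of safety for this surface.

Ordinary method of slices: FS = Σ[c'·Δl_i + (W_i cosα_i)·tanφ'] / Σ W_i sinα_i, with Δl_i = b_i / cosα_i.
Slice 1: Δl = 3.2/cos(-7.8°) = 3.230 m; N'_1 = 140·cos(-7.8°) = 138.7; c'Δl = 35.85; W sinα = -19.0
Slice 2: Δl = 2.1/cos7.3° = 2.117 m; N'_2 = 166·cos7.3° = 164.7; c'Δl = 23.50; W sinα = 21.1
Slice 3: Δl = 2.5/cos20.8° = 2.674 m; N'_3 = 173·cos20.8° = 161.7; c'Δl = 29.68; W sinα = 61.4
Slice 4: Δl = 1.6/cos33.9° = 1.928 m; N'_4 = 82·cos33.9° = 68.1; c'Δl = 21.40; W sinα = 45.7
Slice 5: Δl = 2.1/cos47.8° = 3.126 m; N'_5 = 50·cos47.8° = 33.6; c'Δl = 34.70; W sinα = 37.0
Σc'Δl = 145.1 kN/m; ΣN' = 566.7 kN/m; ΣW sinα = 146.3 kN/m
Resisting = 145.1 + 566.7·tan26.7° = 145.1 + 285.0 = 430.2 kN/m
FS = 430.2 / 146.3 = 2.940

FS = 2.94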